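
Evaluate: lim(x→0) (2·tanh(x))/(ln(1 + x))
This is a 0/0 indeterminate form.

Apply L'Hôpital's rule: differentiate numerator and denominator separately.
  f(x) = 2·tanh(x)   ⇒   f'(x) = 2 - 2·tanh(x)^2
  g(x) = ln(x + 1)   ⇒   g'(x) = 1/(x + 1)
  lim(x→0) f'(x)/g'(x) = lim(x→0) (2 - 2·tanh(x)^2)/(1/(x + 1))
  = 2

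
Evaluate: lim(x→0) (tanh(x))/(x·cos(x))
This is a 0/0 indeterminate form.

Apply L'Hôpital's rule: differentiate numerator and denominator separately.
  f(x) = tanh(x)   ⇒   f'(x) = 1 - tanh(x)^2
  g(x) = x·cos(x)   ⇒   g'(x) = -x·sin(x) + cos(x)
  lim(x→0) f'(x)/g'(x) = lim(x→0) (1 - tanh(x)^2)/(-x·sin(x) + cos(x))
  = 1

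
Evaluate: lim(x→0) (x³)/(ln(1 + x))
This is a 0/0 indeterminate form.

Apply L'Hôpital's rule: differentiate numerator and denominator separately.
  f(x) = x^3   ⇒   f'(x) = 3·x^2
  g(x) = ln(x + 1)   ⇒   g'(x) = 1/(x + 1)
  lim(x→0) f'(x)/g'(x) = lim(x→0) (3·x^2)/(1/(x + 1))
  = 0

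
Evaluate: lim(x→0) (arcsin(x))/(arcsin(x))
This is a 0/0 indeterminate form.

Apply L'Hôpital's rule: differentiate numerator and denominator separately.
  f(x) = asin(x)   ⇒   f'(x) = 1/sqrt(1 - x^2)
  g(x) = asin(x)   ⇒   g'(x) = 1/sqrt(1 - x^2)
  lim(x→0) f'(x)/g'(x) = lim(x→0) (1/sqrt(1 - x^2))/(1/sqrt(1 - x^2))
  = 1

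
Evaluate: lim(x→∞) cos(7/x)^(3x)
This is an exponential indeterminate form.

For exponential indeterminate forms, take the natural log:
  Let L = lim(x→∞) cos(7/x)^(3x)
  Then ln(L) = lim(x→∞) [exponent × ln(base)]
  Evaluate using L'Hôpital or standard limits, then exponentiate.
  L = 1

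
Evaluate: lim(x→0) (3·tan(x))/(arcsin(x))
This is a 0/0 indeterminate form.

Apply L'Hôpital's rule: differentiate numerator and denominator separately.
  f(x) = 3·tan(x)   ⇒   f'(x) = 3·tan(x)^2 + 3
  g(x) = asin(x)   ⇒   g'(x) = 1/sqrt(1 - x^2)
  lim(x→0) f'(x)/g'(x) = lim(x→0) (3·tan(x)^2 + 3)/(1/sqrt(1 - x^2))
  = 3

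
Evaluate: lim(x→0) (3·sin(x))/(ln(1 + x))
This is a 0/0 indeterminate form.

Apply L'Hôpital's rule: differentiate numerator and denominator separately.
  f(x) = 3·sin(x)   ⇒   f'(x) = 3·cos(x)
  g(x) = ln(x + 1)   ⇒   g'(x) = 1/(x + 1)
  lim(x→0) f'(x)/g'(x) = lim(x→0) (3·cos(x))/(1/(x + 1))
  = 3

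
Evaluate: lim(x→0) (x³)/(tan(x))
This is a 0/0 indeterminate form.

Apply L'Hôpital's rule: differentiate numerator and denominator separately.
  f(x) = x^3   ⇒   f'(x) = 3·x^2
  g(x) = tan(x)   ⇒   g'(x) = tan(x)^2 + 1
  lim(x→0) f'(x)/g'(x) = lim(x→0) (3·x^2)/(tan(x)^2 + 1)
  = 0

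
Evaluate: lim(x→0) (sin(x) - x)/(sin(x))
This is a 0/0 indeterminate form.

Apply L'Hôpital's rule: differentiate numerator and denominator separately.
  f(x) = -x + sin(x)   ⇒   f'(x) = cos(x) - 1
  g(x) = sin(x)   ⇒   g'(x) = cos(x)
  lim(x→0) f'(x)/g'(x) = lim(x→0) (cos(x) - 1)/(cos(x))
  = 0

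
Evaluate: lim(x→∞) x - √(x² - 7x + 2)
This is an ∞-∞ indeterminate form.

Combine fractions or rationalize to convert ∞-∞ to 0/0 form:
  lim(x→∞) x - √(x² - 7x + 2) = 7/2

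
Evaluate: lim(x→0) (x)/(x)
This is a 0/0 indeterminate form.

Apply L'Hôpital's rule: differentiate numerator and denominator separately.
  f(x) = x   ⇒   f'(x) = 1
  g(x) = x   ⇒   g'(x) = 1
  lim(x→0) f'(x)/g'(x) = lim(x→0) (1)/(1)
  = 1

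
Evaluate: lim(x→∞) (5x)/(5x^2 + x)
This is an ∞/∞ indeterminate form.

Apply L'Hôpital's rule: differentiate numerator and denominator separately.
  f(x) = 5·x   ⇒   f'(x) = 5
  g(x) = 5·x^2 + x   ⇒   g'(x) = 10·x + 1
  lim(x→∞) f'(x)/g'(x) = lim(x→∞) (5)/(10·x + 1)
  = 0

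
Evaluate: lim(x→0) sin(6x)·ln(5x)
This is a 0·∞ indeterminate form.

Rewrite 0·∞ as a quotient (0/0 or ∞/∞ form), then apply L'Hôpital's rule:
  lim(x→0) sin(6x)·ln(5x) = 0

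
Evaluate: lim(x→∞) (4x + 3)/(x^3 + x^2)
This is an ∞/∞ indeterminate form.

Apply L'Hôpital's rule: differentiate numerator and denominator separately.
  f(x) = 4·x + 3   ⇒   f'(x) = 4
  g(x) = x^3 + x^2   ⇒   g'(x) = 3·x^2 + 2·x
  lim(x→∞) f'(x)/g'(x) = lim(x→∞) (4)/(3·x^2 + 2·x)
  = 0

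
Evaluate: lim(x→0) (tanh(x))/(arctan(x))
This is a 0/0 indeterminate form.

Apply L'Hôpital's rule: differentiate numerator and denominator separately.
  f(x) = tanh(x)   ⇒   f'(x) = 1 - tanh(x)^2
  g(x) = atan(x)   ⇒   g'(x) = 1/(x^2 + 1)
  lim(x→0) f'(x)/g'(x) = lim(x→0) (1 - tanh(x)^2)/(1/(x^2 + 1))
  = 1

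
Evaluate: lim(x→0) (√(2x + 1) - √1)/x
This is a standard limit.

Factor or rationalize the expression:
  lim(x→0) (√(2x + 1) - √1)/x = 1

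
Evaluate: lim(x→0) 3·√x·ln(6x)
This is a 0·∞ indeterminate form.

Rewrite 0·∞ as a quotient (0/0 or ∞/∞ form), then apply L'Hôpital's rule:
  lim(x→0) 3·√x·ln(6x) = 0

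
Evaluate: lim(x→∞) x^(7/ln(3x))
This is an exponential indeterminate form.

For exponential indeterminate forms, take the natural log:
  Let L = lim(x→∞) x^(7/ln(3x))
  Then ln(L) = lim(x→∞) [exponent × ln(base)]
  Evaluate using L'Hôpital or standard limits, then exponentiate.
  L = e^(7)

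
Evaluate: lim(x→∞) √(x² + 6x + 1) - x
This is an ∞-∞ indeterminate form.

Combine fractions or rationalize to convert ∞-∞ to 0/0 form:
  lim(x→∞) √(x² + 6x + 1) - x = 3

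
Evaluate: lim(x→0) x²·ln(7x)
This is a 0·∞ indeterminate form.

Rewrite 0·∞ as a quotient (0/0 or ∞/∞ form), then apply L'Hôpital's rule:
  lim(x→0) x²·ln(7x) = 0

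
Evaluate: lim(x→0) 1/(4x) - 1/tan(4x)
This is an ∞-∞ indeterminate form.

Combine fractions or rationalize to convert ∞-∞ to 0/0 form:
  lim(x→0) 1/(4x) - 1/tan(4x) = 0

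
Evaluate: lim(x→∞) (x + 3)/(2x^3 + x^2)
This is an ∞/∞ indeterminate form.

Apply L'Hôpital's rule: differentiate numerator and denominator separately.
  f(x) = x + 3   ⇒   f'(x) = 1
  g(x) = 2·x^3 + x^2   ⇒   g'(x) = 6·x^2 + 2·x
  lim(x→∞) f'(x)/g'(x) = lim(x→∞) (1)/(6·x^2 + 2·x)
  = 0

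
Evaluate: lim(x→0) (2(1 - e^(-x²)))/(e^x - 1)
This is a 0/0 indeterminate form.

Apply L'Hôpital's rule: differentiate numerator and denominator separately.
  f(x) = 2 - 2·e^(-x^2)   ⇒   f'(x) = 4·x·e^(-x^2)
  g(x) = e^(x) - 1   ⇒   g'(x) = e^(x)
  lim(x→0) f'(x)/g'(x) = lim(x→0) (4·x·e^(-x^2))/(e^(x))
  = 0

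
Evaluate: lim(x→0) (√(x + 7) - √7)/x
This is a standard limit.

Factor or rationalize the expression:
  lim(x→0) (√(x + 7) - √7)/x = sqrt(7)/14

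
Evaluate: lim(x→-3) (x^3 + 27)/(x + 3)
This is a standard limit.

Factor or rationalize the expression:
  lim(x→-3) (x^3 + 27)/(x + 3) = 27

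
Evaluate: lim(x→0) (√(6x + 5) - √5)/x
This is a standard limit.

Factor or rationalize the expression:
  lim(x→0) (√(6x + 5) - √5)/x = 3·sqrt(5)/5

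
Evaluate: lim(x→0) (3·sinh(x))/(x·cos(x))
This is a 0/0 indeterminate form.

Apply L'Hôpital's rule: differentiate numerator and denominator separately.
  f(x) = 3·sinh(x)   ⇒   f'(x) = 3·cosh(x)
  g(x) = x·cos(x)   ⇒   g'(x) = -x·sin(x) + cos(x)
  lim(x→0) f'(x)/g'(x) = lim(x→0) (3·cosh(x))/(-x·sin(x) + cos(x))
  = 3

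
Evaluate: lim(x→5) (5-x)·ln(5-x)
This is a 0·∞ indeterminate form.

Rewrite 0·∞ as a quotient (0/0 or ∞/∞ form), then apply L'Hôpital's rule:
  lim(x→5) (5-x)·ln(5-x) = 0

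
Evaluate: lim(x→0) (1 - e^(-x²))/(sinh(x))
This is a 0/0 indeterminate form.

Apply L'Hôpital's rule: differentiate numerator and denominator separately.
  f(x) = 1 - e^(-x^2)   ⇒   f'(x) = 2·x·e^(-x^2)
  g(x) = sinh(x)   ⇒   g'(x) = cosh(x)
  lim(x→0) f'(x)/g'(x) = lim(x→0) (2·x·e^(-x^2))/(cosh(x))
  = 0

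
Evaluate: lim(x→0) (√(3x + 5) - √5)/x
This is a standard limit.

Factor or rationalize the expression:
  lim(x→0) (√(3x + 5) - √5)/x = 3·sqrt(5)/10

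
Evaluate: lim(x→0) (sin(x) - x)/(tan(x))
This is a 0/0 indeterminate form.

Apply L'Hôpital's rule: differentiate numerator and denominator separately.
  f(x) = -x + sin(x)   ⇒   f'(x) = cos(x) - 1
  g(x) = tan(x)   ⇒   g'(x) = tan(x)^2 + 1
  lim(x→0) f'(x)/g'(x) = lim(x→0) (cos(x) - 1)/(tan(x)^2 + 1)
  = 0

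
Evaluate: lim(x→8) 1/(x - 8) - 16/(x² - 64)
This is an ∞-∞ indeterminate form.

Combine fractions or rationalize to convert ∞-∞ to 0/0 form:
  lim(x→8) 1/(x - 8) - 16/(x² - 64) = 1/16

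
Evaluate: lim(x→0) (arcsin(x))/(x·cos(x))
This is a 0/0 indeterminate form.

Apply L'Hôpital's rule: differentiate numerator and denominator separately.
  f(x) = asin(x)   ⇒   f'(x) = 1/sqrt(1 - x^2)
  g(x) = x·cos(x)   ⇒   g'(x) = -x·sin(x) + cos(x)
  lim(x→0) f'(x)/g'(x) = lim(x→0) (1/sqrt(1 - x^2))/(-x·sin(x) + cos(x))
  = 1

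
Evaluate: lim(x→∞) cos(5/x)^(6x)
This is an exponential indeterminate form.

For exponential indeterminate forms, take the natural log:
  Let L = lim(x→∞) cos(5/x)^(6x)
  Then ln(L) = lim(x→∞) [exponent × ln(base)]
  Evaluate using L'Hôpital or standard limits, then exponentiate.
  L = 1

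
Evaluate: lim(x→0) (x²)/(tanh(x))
This is a 0/0 indeterminate form.

Apply L'Hôpital's rule: differentiate numerator and denominator separately.
  f(x) = x^2   ⇒   f'(x) = 2·x
  g(x) = tanh(x)   ⇒   g'(x) = 1 - tanh(x)^2
  lim(x→0) f'(x)/g'(x) = lim(x→0) (2·x)/(1 - tanh(x)^2)
  = 0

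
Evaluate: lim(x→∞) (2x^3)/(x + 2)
This is an ∞/∞ indeterminate form.

Apply L'Hôpital's rule: differentiate numerator and denominator separately.
  f(x) = 2·x^3   ⇒   f'(x) = 6·x^2
  g(x) = x + 2   ⇒   g'(x) = 1
  lim(x→∞) f'(x)/g'(x) = lim(x→∞) (6·x^2)/(1)
  = ∞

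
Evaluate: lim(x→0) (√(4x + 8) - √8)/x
This is a standard limit.

Factor or rationalize the expression:
  lim(x→0) (√(4x + 8) - √8)/x = sqrt(2)/2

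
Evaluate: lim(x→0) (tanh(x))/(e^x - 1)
This is a 0/0 indeterminate form.

Apply L'Hôpital's rule: differentiate numerator and denominator separately.
  f(x) = tanh(x)   ⇒   f'(x) = 1 - tanh(x)^2
  g(x) = e^(x) - 1   ⇒   g'(x) = e^(x)
  lim(x→0) f'(x)/g'(x) = lim(x→0) (1 - tanh(x)^2)/(e^(x))
  = 1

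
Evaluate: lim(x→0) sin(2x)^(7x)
This is an exponential indeterminate form.

For exponential indeterminate forms, take the natural log:
  Let L = lim(x→0) sin(2x)^(7x)
  Then ln(L) = lim(x→0) [exponent × ln(base)]
  Evaluate using L'Hôpital or standard limits, then exponentiate.
  L = 1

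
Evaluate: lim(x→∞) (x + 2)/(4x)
This is an ∞/∞ indeterminate form.

Apply L'Hôpital's rule: differentiate numerator and denominator separately.
  f(x) = x + 2   ⇒   f'(x) = 1
  g(x) = 4·x   ⇒   g'(x) = 4
  lim(x→∞) f'(x)/g'(x) = lim(x→∞) (1)/(4)
  = 1/4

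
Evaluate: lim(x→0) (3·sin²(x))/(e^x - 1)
This is a 0/0 indeterminate form.

Apply L'Hôpital's rule: differentiate numerator and denominator separately.
  f(x) = 3·sin(x)^2   ⇒   f'(x) = 6·sin(x)·cos(x)
  g(x) = e^(x) - 1   ⇒   g'(x) = e^(x)
  lim(x→0) f'(x)/g'(x) = lim(x→0) (6·sin(x)·cos(x))/(e^(x))
  = 0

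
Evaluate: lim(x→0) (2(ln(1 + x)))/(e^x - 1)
This is a 0/0 indeterminate form.

Apply L'Hôpital's rule: differentiate numerator and denominator separately.
  f(x) = 2·ln(x + 1)   ⇒   f'(x) = 2/(x + 1)
  g(x) = e^(x) - 1   ⇒   g'(x) = e^(x)
  lim(x→0) f'(x)/g'(x) = lim(x→0) (2/(x + 1))/(e^(x))
  = 2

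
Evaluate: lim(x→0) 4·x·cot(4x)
This is a 0·∞ indeterminate form.

Rewrite 0·∞ as a quotient (0/0 or ∞/∞ form), then apply L'Hôpital's rule:
  lim(x→0) 4·x·cot(4x) = 1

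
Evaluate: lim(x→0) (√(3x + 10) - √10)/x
This is a standard limit.

Factor or rationalize the expression:
  lim(x→0) (√(3x + 10) - √10)/x = 3·sqrt(10)/20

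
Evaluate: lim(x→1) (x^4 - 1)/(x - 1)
This is a standard limit.

Factor or rationalize the expression:
  lim(x→1) (x^4 - 1)/(x - 1) = 4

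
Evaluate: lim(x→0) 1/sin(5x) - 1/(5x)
This is an ∞-∞ indeterminate form.

Combine fractions or rationalize to convert ∞-∞ to 0/0 form:
  lim(x→0) 1/sin(5x) - 1/(5x) = 0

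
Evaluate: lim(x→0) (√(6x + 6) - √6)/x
This is a standard limit.

Factor or rationalize the expression:
  lim(x→0) (√(6x + 6) - √6)/x = sqrt(6)/2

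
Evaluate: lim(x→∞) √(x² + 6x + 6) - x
This is an ∞-∞ indeterminate form.

Combine fractions or rationalize to convert ∞-∞ to 0/0 form:
  lim(x→∞) √(x² + 6x + 6) - x = 3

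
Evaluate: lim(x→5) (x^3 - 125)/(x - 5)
This is a standard limit.

Factor or rationalize the expression:
  lim(x→5) (x^3 - 125)/(x - 5) = 75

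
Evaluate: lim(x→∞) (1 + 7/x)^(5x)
This is an exponential indeterminate form.

For exponential indeterminate forms, take the natural log:
  Let L = lim(x→∞) (1 + 7/x)^(5x)
  Then ln(L) = lim(x→∞) [exponent × ln(base)]
  Evaluate using L'Hôpital or standard limits, then exponentiate.
  L = e^(35)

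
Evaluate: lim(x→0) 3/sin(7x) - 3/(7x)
This is an ∞-∞ indeterminate form.

Combine fractions or rationalize to convert ∞-∞ to 0/0 form:
  lim(x→0) 3/sin(7x) - 3/(7x) = 0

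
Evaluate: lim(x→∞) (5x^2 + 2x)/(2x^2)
This is an ∞/∞ indeterminate form.

Apply L'Hôpital's rule: differentiate numerator and denominator separately.
  f(x) = 5·x^2 + 2·x   ⇒   f'(x) = 10·x + 2
  g(x) = 2·x^2   ⇒   g'(x) = 4·x
  lim(x→∞) f'(x)/g'(x) = lim(x→∞) (10·x + 2)/(4·x)
  = 5/2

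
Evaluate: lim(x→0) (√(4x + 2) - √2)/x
This is a standard limit.

Factor or rationalize the expression:
  lim(x→0) (√(4x + 2) - √2)/x = sqrt(2)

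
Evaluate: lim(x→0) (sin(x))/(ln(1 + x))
This is a 0/0 indeterminate form.

Apply L'Hôpital's rule: differentiate numerator and denominator separately.
  f(x) = sin(x)   ⇒   f'(x) = cos(x)
  g(x) = ln(x + 1)   ⇒   g'(x) = 1/(x + 1)
  lim(x→0) f'(x)/g'(x) = lim(x→0) (cos(x))/(1/(x + 1))
  = 1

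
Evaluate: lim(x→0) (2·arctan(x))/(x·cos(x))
This is a 0/0 indeterminate form.

Apply L'Hôpital's rule: differentiate numerator and denominator separately.
  f(x) = 2·atan(x)   ⇒   f'(x) = 2/(x^2 + 1)
  g(x) = x·cos(x)   ⇒   g'(x) = -x·sin(x) + cos(x)
  lim(x→0) f'(x)/g'(x) = lim(x→0) (2/(x^2 + 1))/(-x·sin(x) + cos(x))
  = 2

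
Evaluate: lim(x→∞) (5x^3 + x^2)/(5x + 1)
This is an ∞/∞ indeterminate form.

Apply L'Hôpital's rule: differentiate numerator and denominator separately.
  f(x) = 5·x^3 + x^2   ⇒   f'(x) = 15·x^2 + 2·x
  g(x) = 5·x + 1   ⇒   g'(x) = 5
  lim(x→∞) f'(x)/g'(x) = lim(x→∞) (15·x^2 + 2·x)/(5)
  = ∞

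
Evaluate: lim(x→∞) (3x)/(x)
This is an ∞/∞ indeterminate form.

Apply L'Hôpital's rule: differentiate numerator and denominator separately.
  f(x) = 3·x   ⇒   f'(x) = 3
  g(x) = x   ⇒   g'(x) = 1
  lim(x→∞) f'(x)/g'(x) = lim(x→∞) (3)/(1)
  = 3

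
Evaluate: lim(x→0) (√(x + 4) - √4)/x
This is a standard limit.

Factor or rationalize the expression:
  lim(x→0) (√(x + 4) - √4)/x = 1/4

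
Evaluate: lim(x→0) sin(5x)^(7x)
This is an exponential indeterminate form.

For exponential indeterminate forms, take the natural log:
  Let L = lim(x→0) sin(5x)^(7x)
  Then ln(L) = lim(x→0) [exponent × ln(base)]
  Evaluate using L'Hôpital or standard limits, then exponentiate.
  L = 1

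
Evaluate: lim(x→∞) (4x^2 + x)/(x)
This is an ∞/∞ indeterminate form.

Apply L'Hôpital's rule: differentiate numerator and denominator separately.
  f(x) = 4·x^2 + x   ⇒   f'(x) = 8·x + 1
  g(x) = x   ⇒   g'(x) = 1
  lim(x→∞) f'(x)/g'(x) = lim(x→∞) (8·x + 1)/(1)
  = ∞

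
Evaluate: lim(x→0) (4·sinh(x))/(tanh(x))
This is a 0/0 indeterminate form.

Apply L'Hôpital's rule: differentiate numerator and denominator separately.
  f(x) = 4·sinh(x)   ⇒   f'(x) = 4·cosh(x)
  g(x) = tanh(x)   ⇒   g'(x) = 1 - tanh(x)^2
  lim(x→0) f'(x)/g'(x) = lim(x→0) (4·cosh(x))/(1 - tanh(x)^2)
  = 4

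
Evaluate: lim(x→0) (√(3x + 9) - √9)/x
This is a standard limit.

Factor or rationalize the expression:
  lim(x→0) (√(3x + 9) - √9)/x = 1/2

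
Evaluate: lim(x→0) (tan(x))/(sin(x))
This is a 0/0 indeterminate form.

Apply L'Hôpital's rule: differentiate numerator and denominator separately.
  f(x) = tan(x)   ⇒   f'(x) = tan(x)^2 + 1
  g(x) = sin(x)   ⇒   g'(x) = cos(x)
  lim(x→0) f'(x)/g'(x) = lim(x→0) (tan(x)^2 + 1)/(cos(x))
  = 1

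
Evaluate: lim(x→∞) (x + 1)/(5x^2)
This is an ∞/∞ indeterminate form.

Apply L'Hôpital's rule: differentiate numerator and denominator separately.
  f(x) = x + 1   ⇒   f'(x) = 1
  g(x) = 5·x^2   ⇒   g'(x) = 10·x
  lim(x→∞) f'(x)/g'(x) = lim(x→∞) (1)/(10·x)
  = 0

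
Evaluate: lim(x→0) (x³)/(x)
This is a 0/0 indeterminate form.

Apply L'Hôpital's rule: differentiate numerator and denominator separately.
  f(x) = x^3   ⇒   f'(x) = 3·x^2
  g(x) = x   ⇒   g'(x) = 1
  lim(x→0) f'(x)/g'(x) = lim(x→0) (3·x^2)/(1)
  = 0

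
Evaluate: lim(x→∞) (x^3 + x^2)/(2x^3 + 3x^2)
This is an ∞/∞ indeterminate form.

Apply L'Hôpital's rule: differentiate numerator and denominator separately.
  f(x) = x^3 + x^2   ⇒   f'(x) = 3·x^2 + 2·x
  g(x) = 2·x^3 + 3·x^2   ⇒   g'(x) = 6·x^2 + 6·x
  lim(x→∞) f'(x)/g'(x) = lim(x→∞) (3·x^2 + 2·x)/(6·x^2 + 6·x)
  = 1/2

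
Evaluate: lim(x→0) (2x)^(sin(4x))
This is an exponential indeterminate form.

For exponential indeterminate forms, take the natural log:
  Let L = lim(x→0) (2x)^(sin(4x))
  Then ln(L) = lim(x→0) [exponent × ln(base)]
  Evaluate using L'Hôpital or standard limits, then exponentiate.
  L = 1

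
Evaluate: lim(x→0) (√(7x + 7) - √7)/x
This is a standard limit.

Factor or rationalize the expression:
  lim(x→0) (√(7x + 7) - √7)/x = sqrt(7)/2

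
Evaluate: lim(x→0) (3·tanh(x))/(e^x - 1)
This is a 0/0 indeterminate form.

Apply L'Hôpital's rule: differentiate numerator and denominator separately.
  f(x) = 3·tanh(x)   ⇒   f'(x) = 3 - 3·tanh(x)^2
  g(x) = e^(x) - 1   ⇒   g'(x) = e^(x)
  lim(x→0) f'(x)/g'(x) = lim(x→0) (3 - 3·tanh(x)^2)/(e^(x))
  = 3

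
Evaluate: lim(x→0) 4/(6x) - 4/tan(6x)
This is an ∞-∞ indeterminate form.

Combine fractions or rationalize to convert ∞-∞ to 0/0 form:
  lim(x→0) 4/(6x) - 4/tan(6x) = 0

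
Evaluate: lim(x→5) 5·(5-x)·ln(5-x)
This is a 0·∞ indeterminate form.

Rewrite 0·∞ as a quotient (0/0 or ∞/∞ form), then apply L'Hôpital's rule:
  lim(x→5) 5·(5-x)·ln(5-x) = 0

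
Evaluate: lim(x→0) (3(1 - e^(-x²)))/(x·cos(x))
This is a 0/0 indeterminate form.

Apply L'Hôpital's rule: differentiate numerator and denominator separately.
  f(x) = 3 - 3·e^(-x^2)   ⇒   f'(x) = 6·x·e^(-x^2)
  g(x) = x·cos(x)   ⇒   g'(x) = -x·sin(x) + cos(x)
  lim(x→0) f'(x)/g'(x) = lim(x→0) (6·x·e^(-x^2))/(-x·sin(x) + cos(x))
  = 0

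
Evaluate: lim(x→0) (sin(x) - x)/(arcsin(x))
This is a 0/0 indeterminate form.

Apply L'Hôpital's rule: differentiate numerator and denominator separately.
  f(x) = -x + sin(x)   ⇒   f'(x) = cos(x) - 1
  g(x) = asin(x)   ⇒   g'(x) = 1/sqrt(1 - x^2)
  lim(x→0) f'(x)/g'(x) = lim(x→0) (cos(x) - 1)/(1/sqrt(1 - x^2))
  = 0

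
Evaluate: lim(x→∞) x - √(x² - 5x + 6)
This is an ∞-∞ indeterminate form.

Combine fractions or rationalize to convert ∞-∞ to 0/0 form:
  lim(x→∞) x - √(x² - 5x + 6) = 5/2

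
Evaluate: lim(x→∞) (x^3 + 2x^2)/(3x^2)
This is an ∞/∞ indeterminate form.

Apply L'Hôpital's rule: differentiate numerator and denominator separately.
  f(x) = x^3 + 2·x^2   ⇒   f'(x) = 3·x^2 + 4·x
  g(x) = 3·x^2   ⇒   g'(x) = 6·x
  lim(x→∞) f'(x)/g'(x) = lim(x→∞) (3·x^2 + 4·x)/(6·x)
  = ∞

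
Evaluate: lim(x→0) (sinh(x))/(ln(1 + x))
This is a 0/0 indeterminate form.

Apply L'Hôpital's rule: differentiate numerator and denominator separately.
  f(x) = sinh(x)   ⇒   f'(x) = cosh(x)
  g(x) = ln(x + 1)   ⇒   g'(x) = 1/(x + 1)
  lim(x→0) f'(x)/g'(x) = lim(x→0) (cosh(x))/(1/(x + 1))
  = 1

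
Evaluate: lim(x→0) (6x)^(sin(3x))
This is an exponential indeterminate form.

For exponential indeterminate forms, take the natural log:
  Let L = lim(x→0) (6x)^(sin(3x))
  Then ln(L) = lim(x→0) [exponent × ln(base)]
  Evaluate using L'Hôpital or standard limits, then exponentiate.
  L = 1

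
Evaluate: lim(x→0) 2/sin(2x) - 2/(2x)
This is an ∞-∞ indeterminate form.

Combine fractions or rationalize to convert ∞-∞ to 0/0 form:
  lim(x→0) 2/sin(2x) - 2/(2x) = 0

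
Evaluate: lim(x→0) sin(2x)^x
This is an exponential indeterminate form.

For exponential indeterminate forms, take the natural log:
  Let L = lim(x→0) sin(2x)^x
  Then ln(L) = lim(x→0) [exponent × ln(base)]
  Evaluate using L'Hôpital or standard limits, then exponentiate.
  L = 1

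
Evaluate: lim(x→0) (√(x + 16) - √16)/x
This is a standard limit.

Factor or rationalize the expression:
  lim(x→0) (√(x + 16) - √16)/x = 1/8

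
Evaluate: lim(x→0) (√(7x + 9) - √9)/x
This is a standard limit.

Factor or rationalize the expression:
  lim(x→0) (√(7x + 9) - √9)/x = 7/6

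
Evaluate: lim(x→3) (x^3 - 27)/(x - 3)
This is a standard limit.

Factor or rationalize the expression:
  lim(x→3) (x^3 - 27)/(x - 3) = 27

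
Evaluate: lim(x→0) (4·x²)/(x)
This is a 0/0 indeterminate form.

Apply L'Hôpital's rule: differentiate numerator and denominator separately.
  f(x) = 4·x^2   ⇒   f'(x) = 8·x
  g(x) = x   ⇒   g'(x) = 1
  lim(x→0) f'(x)/g'(x) = lim(x→0) (8·x)/(1)
  = 0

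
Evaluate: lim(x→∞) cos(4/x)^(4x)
This is an exponential indeterminate form.

For exponential indeterminate forms, take the natural log:
  Let L = lim(x→∞) cos(4/x)^(4x)
  Then ln(L) = lim(x→∞) [exponent × ln(base)]
  Evaluate using L'Hôpital or standard limits, then exponentiate.
  L = 1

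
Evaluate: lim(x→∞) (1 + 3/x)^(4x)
This is an exponential indeterminate form.

For exponential indeterminate forms, take the natural log:
  Let L = lim(x→∞) (1 + 3/x)^(4x)
  Then ln(L) = lim(x→∞) [exponent × ln(base)]
  Evaluate using L'Hôpital or standard limits, then exponentiate.
  L = e^(12)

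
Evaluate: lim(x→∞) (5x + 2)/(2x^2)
This is an ∞/∞ indeterminate form.

Apply L'Hôpital's rule: differentiate numerator and denominator separately.
  f(x) = 5·x + 2   ⇒   f'(x) = 5
  g(x) = 2·x^2   ⇒   g'(x) = 4·x
  lim(x→∞) f'(x)/g'(x) = lim(x→∞) (5)/(4·x)
  = 0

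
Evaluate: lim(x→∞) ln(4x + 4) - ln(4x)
This is an ∞-∞ indeterminate form.

Combine fractions or rationalize to convert ∞-∞ to 0/0 form:
  lim(x→∞) ln(4x + 4) - ln(4x) = 0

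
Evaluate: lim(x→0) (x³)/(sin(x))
This is a 0/0 indeterminate form.

Apply L'Hôpital's rule: differentiate numerator and denominator separately.
  f(x) = x^3   ⇒   f'(x) = 3·x^2
  g(x) = sin(x)   ⇒   g'(x) = cos(x)
  lim(x→0) f'(x)/g'(x) = lim(x→0) (3·x^2)/(cos(x))
  = 0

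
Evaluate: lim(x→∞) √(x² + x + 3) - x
This is an ∞-∞ indeterminate form.

Combine fractions or rationalize to convert ∞-∞ to 0/0 form:
  lim(x→∞) √(x² + x + 3) - x = 1/2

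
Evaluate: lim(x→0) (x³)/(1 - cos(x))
This is a 0/0 indeterminate form.

Apply L'Hôpital's rule: differentiate numerator and denominator separately.
  f(x) = x^3   ⇒   f'(x) = 3·x^2
  g(x) = 1 - cos(x)   ⇒   g'(x) = sin(x)
  lim(x→0) f'(x)/g'(x) = lim(x→0) (3·x^2)/(sin(x))
  = 0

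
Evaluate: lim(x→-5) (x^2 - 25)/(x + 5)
This is a standard limit.

Factor or rationalize the expression:
  lim(x→-5) (x^2 - 25)/(x + 5) = -10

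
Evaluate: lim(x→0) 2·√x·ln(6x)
This is a 0·∞ indeterminate form.

Rewrite 0·∞ as a quotient (0/0 or ∞/∞ form), then apply L'Hôpital's rule:
  lim(x→0) 2·√x·ln(6x) = 0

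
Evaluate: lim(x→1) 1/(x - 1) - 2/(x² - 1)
This is an ∞-∞ indeterminate form.

Combine fractions or rationalize to convert ∞-∞ to 0/0 form:
  lim(x→1) 1/(x - 1) - 2/(x² - 1) = 1/2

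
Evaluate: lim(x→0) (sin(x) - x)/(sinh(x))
This is a 0/0 indeterminate form.

Apply L'Hôpital's rule: differentiate numerator and denominator separately.
  f(x) = -x + sin(x)   ⇒   f'(x) = cos(x) - 1
  g(x) = sinh(x)   ⇒   g'(x) = cosh(x)
  lim(x→0) f'(x)/g'(x) = lim(x→0) (cos(x) - 1)/(cosh(x))
  = 0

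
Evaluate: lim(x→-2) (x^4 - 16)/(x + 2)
This is a standard limit.

Factor or rationalize the expression:
  lim(x→-2) (x^4 - 16)/(x + 2) = -32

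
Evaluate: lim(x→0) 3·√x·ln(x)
This is a 0·∞ indeterminate form.

Rewrite 0·∞ as a quotient (0/0 or ∞/∞ form), then apply L'Hôpital's rule:
  lim(x→0) 3·√x·ln(x) = 0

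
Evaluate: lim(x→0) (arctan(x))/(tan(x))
This is a 0/0 indeterminate form.

Apply L'Hôpital's rule: differentiate numerator and denominator separately.
  f(x) = atan(x)   ⇒   f'(x) = 1/(x^2 + 1)
  g(x) = tan(x)   ⇒   g'(x) = tan(x)^2 + 1
  lim(x→0) f'(x)/g'(x) = lim(x→0) (1/(x^2 + 1))/(tan(x)^2 + 1)
  = 1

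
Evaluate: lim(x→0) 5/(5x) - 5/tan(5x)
This is an ∞-∞ indeterminate form.

Combine fractions or rationalize to convert ∞-∞ to 0/0 form:
  lim(x→0) 5/(5x) - 5/tan(5x) = 0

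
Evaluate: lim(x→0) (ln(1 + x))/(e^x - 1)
This is a 0/0 indeterminate form.

Apply L'Hôpital's rule: differentiate numerator and denominator separately.
  f(x) = ln(x + 1)   ⇒   f'(x) = 1/(x + 1)
  g(x) = e^(x) - 1   ⇒   g'(x) = e^(x)
  lim(x→0) f'(x)/g'(x) = lim(x→0) (1/(x + 1))/(e^(x))
  = 1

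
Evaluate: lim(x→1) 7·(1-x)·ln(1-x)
This is a 0·∞ indeterminate form.

Rewrite 0·∞ as a quotient (0/0 or ∞/∞ form), then apply L'Hôpital's rule:
  lim(x→1) 7·(1-x)·ln(1-x) = 0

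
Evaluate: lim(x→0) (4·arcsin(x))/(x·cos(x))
This is a 0/0 indeterminate form.

Apply L'Hôpital's rule: differentiate numerator and denominator separately.
  f(x) = 4·asin(x)   ⇒   f'(x) = 4/sqrt(1 - x^2)
  g(x) = x·cos(x)   ⇒   g'(x) = -x·sin(x) + cos(x)
  lim(x→0) f'(x)/g'(x) = lim(x→0) (4/sqrt(1 - x^2))/(-x·sin(x) + cos(x))
  = 4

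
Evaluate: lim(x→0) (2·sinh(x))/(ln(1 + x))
This is a 0/0 indeterminate form.

Apply L'Hôpital's rule: differentiate numerator and denominator separately.
  f(x) = 2·sinh(x)   ⇒   f'(x) = 2·cosh(x)
  g(x) = ln(x + 1)   ⇒   g'(x) = 1/(x + 1)
  lim(x→0) f'(x)/g'(x) = lim(x→0) (2·cosh(x))/(1/(x + 1))
  = 2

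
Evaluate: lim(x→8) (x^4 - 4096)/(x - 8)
This is a standard limit.

Factor or rationalize the expression:
  lim(x→8) (x^4 - 4096)/(x - 8) = 2048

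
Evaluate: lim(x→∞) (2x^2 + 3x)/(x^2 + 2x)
This is an ∞/∞ indeterminate form.

Apply L'Hôpital's rule: differentiate numerator and denominator separately.
  f(x) = 2·x^2 + 3·x   ⇒   f'(x) = 4·x + 3
  g(x) = x^2 + 2·x   ⇒   g'(x) = 2·x + 2
  lim(x→∞) f'(x)/g'(x) = lim(x→∞) (4·x + 3)/(2·x + 2)
  = 2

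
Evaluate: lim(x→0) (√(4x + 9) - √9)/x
This is a standard limit.

Factor or rationalize the expression:
  lim(x→0) (√(4x + 9) - √9)/x = 2/3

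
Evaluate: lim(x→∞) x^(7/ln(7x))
This is an exponential indeterminate form.

For exponential indeterminate forms, take the natural log:
  Let L = lim(x→∞) x^(7/ln(7x))
  Then ln(L) = lim(x→∞) [exponent × ln(base)]
  Evaluate using L'Hôpital or standard limits, then exponentiate.
  L = e^(7)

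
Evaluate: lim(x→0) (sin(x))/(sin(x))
This is a 0/0 indeterminate form.

Apply L'Hôpital's rule: differentiate numerator and denominator separately.
  f(x) = sin(x)   ⇒   f'(x) = cos(x)
  g(x) = sin(x)   ⇒   g'(x) = cos(x)
  lim(x→0) f'(x)/g'(x) = lim(x→0) (cos(x))/(cos(x))
  = 1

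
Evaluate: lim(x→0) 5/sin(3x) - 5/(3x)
This is an ∞-∞ indeterminate form.

Combine fractions or rationalize to convert ∞-∞ to 0/0 form:
  lim(x→0) 5/sin(3x) - 5/(3x) = 0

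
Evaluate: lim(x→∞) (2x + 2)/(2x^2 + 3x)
This is an ∞/∞ indeterminate form.

Apply L'Hôpital's rule: differentiate numerator and denominator separately.
  f(x) = 2·x + 2   ⇒   f'(x) = 2
  g(x) = 2·x^2 + 3·x   ⇒   g'(x) = 4·x + 3
  lim(x→∞) f'(x)/g'(x) = lim(x→∞) (2)/(4·x + 3)
  = 0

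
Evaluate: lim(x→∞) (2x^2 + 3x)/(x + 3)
This is an ∞/∞ indeterminate form.

Apply L'Hôpital's rule: differentiate numerator and denominator separately.
  f(x) = 2·x^2 + 3·x   ⇒   f'(x) = 4·x + 3
  g(x) = x + 3   ⇒   g'(x) = 1
  lim(x→∞) f'(x)/g'(x) = lim(x→∞) (4·x + 3)/(1)
  = ∞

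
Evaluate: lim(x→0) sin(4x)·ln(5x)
This is a 0·∞ indeterminate form.

Rewrite 0·∞ as a quotient (0/0 or ∞/∞ form), then apply L'Hôpital's rule:
  lim(x→0) sin(4x)·ln(5x) = 0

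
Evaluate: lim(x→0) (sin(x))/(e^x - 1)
This is a 0/0 indeterminate form.

Apply L'Hôpital's rule: differentiate numerator and denominator separately.
  f(x) = sin(x)   ⇒   f'(x) = cos(x)
  g(x) = e^(x) - 1   ⇒   g'(x) = e^(x)
  lim(x→0) f'(x)/g'(x) = lim(x→0) (cos(x))/(e^(x))
  = 1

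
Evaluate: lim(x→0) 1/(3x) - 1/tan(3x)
This is an ∞-∞ indeterminate form.

Combine fractions or rationalize to convert ∞-∞ to 0/0 form:
  lim(x→0) 1/(3x) - 1/tan(3x) = 0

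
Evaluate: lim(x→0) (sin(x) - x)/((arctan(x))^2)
This is a 0/0 indeterminate form.

Apply L'Hôpital's rule: differentiate numerator and denominator separately.
  f(x) = -x + sin(x)   ⇒   f'(x) = cos(x) - 1
  g(x) = atan(x)^2   ⇒   g'(x) = 2·atan(x)/(x^2 + 1)
  lim(x→0) f'(x)/g'(x) = lim(x→0) (cos(x) - 1)/(2·atan(x)/(x^2 + 1))
  = 0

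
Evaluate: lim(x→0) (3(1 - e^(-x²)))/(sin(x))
This is a 0/0 indeterminate form.

Apply L'Hôpital's rule: differentiate numerator and denominator separately.
  f(x) = 3 - 3·e^(-x^2)   ⇒   f'(x) = 6·x·e^(-x^2)
  g(x) = sin(x)   ⇒   g'(x) = cos(x)
  lim(x→0) f'(x)/g'(x) = lim(x→0) (6·x·e^(-x^2))/(cos(x))
  = 0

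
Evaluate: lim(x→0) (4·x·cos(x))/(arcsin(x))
This is a 0/0 indeterminate form.

Apply L'Hôpital's rule: differentiate numerator and denominator separately.
  f(x) = 4·x·cos(x)   ⇒   f'(x) = -4·x·sin(x) + 4·cos(x)
  g(x) = asin(x)   ⇒   g'(x) = 1/sqrt(1 - x^2)
  lim(x→0) f'(x)/g'(x) = lim(x→0) (-4·x·sin(x) + 4·cos(x))/(1/sqrt(1 - x^2))
  = 4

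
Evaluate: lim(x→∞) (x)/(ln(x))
This is an ∞/∞ indeterminate form.

Apply L'Hôpital's rule: differentiate numerator and denominator separately.
  f(x) = x   ⇒   f'(x) = 1
  g(x) = ln(x)   ⇒   g'(x) = 1/x
  lim(x→∞) f'(x)/g'(x) = lim(x→∞) (1)/(1/x)
  = ∞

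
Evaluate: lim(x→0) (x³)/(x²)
This is a 0/0 indeterminate form.

Apply L'Hôpital's rule: differentiate numerator and denominator separately.
  f(x) = x^3   ⇒   f'(x) = 3·x^2
  g(x) = x^2   ⇒   g'(x) = 2·x
  lim(x→0) f'(x)/g'(x) = lim(x→0) (3·x^2)/(2·x)
  = 0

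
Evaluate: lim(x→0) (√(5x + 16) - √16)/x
This is a standard limit.

Factor or rationalize the expression:
  lim(x→0) (√(5x + 16) - √16)/x = 5/8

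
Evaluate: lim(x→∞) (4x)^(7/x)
This is an exponential indeterminate form.

For exponential indeterminate forms, take the natural log:
  Let L = lim(x→∞) (4x)^(7/x)
  Then ln(L) = lim(x→∞) [exponent × ln(base)]
  Evaluate using L'Hôpital or standard limits, then exponentiate.
  L = 1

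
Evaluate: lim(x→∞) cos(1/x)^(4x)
This is an exponential indeterminate form.

For exponential indeterminate forms, take the natural log:
  Let L = lim(x→∞) cos(1/x)^(4x)
  Then ln(L) = lim(x→∞) [exponent × ln(base)]
  Evaluate using L'Hôpital or standard limits, then exponentiate.
  L = 1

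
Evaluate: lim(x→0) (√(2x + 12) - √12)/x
This is a standard limit.

Factor or rationalize the expression:
  lim(x→0) (√(2x + 12) - √12)/x = sqrt(3)/6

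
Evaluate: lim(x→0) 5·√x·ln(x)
This is a 0·∞ indeterminate form.

Rewrite 0·∞ as a quotient (0/0 or ∞/∞ form), then apply L'Hôpital's rule:
  lim(x→0) 5·√x·ln(x) = 0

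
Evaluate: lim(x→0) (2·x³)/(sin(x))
This is a 0/0 indeterminate form.

Apply L'Hôpital's rule: differentiate numerator and denominator separately.
  f(x) = 2·x^3   ⇒   f'(x) = 6·x^2
  g(x) = sin(x)   ⇒   g'(x) = cos(x)
  lim(x→0) f'(x)/g'(x) = lim(x→0) (6·x^2)/(cos(x))
  = 0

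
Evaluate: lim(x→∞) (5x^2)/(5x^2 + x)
This is an ∞/∞ indeterminate form.

Apply L'Hôpital's rule: differentiate numerator and denominator separately.
  f(x) = 5·x^2   ⇒   f'(x) = 10·x
  g(x) = 5·x^2 + x   ⇒   g'(x) = 10·x + 1
  lim(x→∞) f'(x)/g'(x) = lim(x→∞) (10·x)/(10·x + 1)
  = 1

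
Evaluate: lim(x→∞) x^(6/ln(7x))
This is an exponential indeterminate form.

For exponential indeterminate forms, take the natural log:
  Let L = lim(x→∞) x^(6/ln(7x))
  Then ln(L) = lim(x→∞) [exponent × ln(base)]
  Evaluate using L'Hôpital or standard limits, then exponentiate.
  L = e^(6)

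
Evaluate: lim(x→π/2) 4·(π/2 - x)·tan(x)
This is a 0·∞ indeterminate form.

Rewrite 0·∞ as a quotient (0/0 or ∞/∞ form), then apply L'Hôpital's rule:
  lim(x→π/2) 4·(π/2 - x)·tan(x) = 4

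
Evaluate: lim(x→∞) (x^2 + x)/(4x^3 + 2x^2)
This is an ∞/∞ indeterminate form.

Apply L'Hôpital's rule: differentiate numerator and denominator separately.
  f(x) = x^2 + x   ⇒   f'(x) = 2·x + 1
  g(x) = 4·x^3 + 2·x^2   ⇒   g'(x) = 12·x^2 + 4·x
  lim(x→∞) f'(x)/g'(x) = lim(x→∞) (2·x + 1)/(12·x^2 + 4·x)
  = 0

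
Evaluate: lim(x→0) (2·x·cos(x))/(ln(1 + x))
This is a 0/0 indeterminate form.

Apply L'Hôpital's rule: differentiate numerator and denominator separately.
  f(x) = 2·x·cos(x)   ⇒   f'(x) = -2·x·sin(x) + 2·cos(x)
  g(x) = ln(x + 1)   ⇒   g'(x) = 1/(x + 1)
  lim(x→0) f'(x)/g'(x) = lim(x→0) (-2·x·sin(x) + 2·cos(x))/(1/(x + 1))
  = 2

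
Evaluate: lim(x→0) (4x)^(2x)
This is an exponential indeterminate form.

For exponential indeterminate forms, take the natural log:
  Let L = lim(x→0) (4x)^(2x)
  Then ln(L) = lim(x→0) [exponent × ln(base)]
  Evaluate using L'Hôpital or standard limits, then exponentiate.
  L = 1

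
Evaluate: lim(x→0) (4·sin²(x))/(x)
This is a 0/0 indeterminate form.

Apply L'Hôpital's rule: differentiate numerator and denominator separately.
  f(x) = 4·sin(x)^2   ⇒   f'(x) = 8·sin(x)·cos(x)
  g(x) = x   ⇒   g'(x) = 1
  lim(x→0) f'(x)/g'(x) = lim(x→0) (8·sin(x)·cos(x))/(1)
  = 0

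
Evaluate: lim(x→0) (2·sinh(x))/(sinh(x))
This is a 0/0 indeterminate form.

Apply L'Hôpital's rule: differentiate numerator and denominator separately.
  f(x) = 2·sinh(x)   ⇒   f'(x) = 2·cosh(x)
  g(x) = sinh(x)   ⇒   g'(x) = cosh(x)
  lim(x→0) f'(x)/g'(x) = lim(x→0) (2·cosh(x))/(cosh(x))
  = 2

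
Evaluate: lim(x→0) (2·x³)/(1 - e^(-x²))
This is a 0/0 indeterminate form.

Apply L'Hôpital's rule: differentiate numerator and denominator separately.
  f(x) = 2·x^3   ⇒   f'(x) = 6·x^2
  g(x) = 1 - e^(-x^2)   ⇒   g'(x) = 2·x·e^(-x^2)
  lim(x→0) f'(x)/g'(x) = lim(x→0) (6·x^2)/(2·x·e^(-x^2))
  = 0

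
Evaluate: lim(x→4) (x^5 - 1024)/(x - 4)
This is a standard limit.

Factor or rationalize the expression:
  lim(x→4) (x^5 - 1024)/(x - 4) = 1280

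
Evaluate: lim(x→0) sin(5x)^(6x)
This is an exponential indeterminate form.

For exponential indeterminate forms, take the natural log:
  Let L = lim(x→0) sin(5x)^(6x)
  Then ln(L) = lim(x→0) [exponent × ln(base)]
  Evaluate using L'Hôpital or standard limits, then exponentiate.
  L = 1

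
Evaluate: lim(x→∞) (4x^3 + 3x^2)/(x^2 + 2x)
This is an ∞/∞ indeterminate form.

Apply L'Hôpital's rule: differentiate numerator and denominator separately.
  f(x) = 4·x^3 + 3·x^2   ⇒   f'(x) = 12·x^2 + 6·x
  g(x) = x^2 + 2·x   ⇒   g'(x) = 2·x + 2
  lim(x→∞) f'(x)/g'(x) = lim(x→∞) (12·x^2 + 6·x)/(2·x + 2)
  = ∞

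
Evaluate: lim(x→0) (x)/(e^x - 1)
This is a 0/0 indeterminate form.

Apply L'Hôpital's rule: differentiate numerator and denominator separately.
  f(x) = x   ⇒   f'(x) = 1
  g(x) = e^(x) - 1   ⇒   g'(x) = e^(x)
  lim(x→0) f'(x)/g'(x) = lim(x→0) (1)/(e^(x))
  = 1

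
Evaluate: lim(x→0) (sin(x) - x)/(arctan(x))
This is a 0/0 indeterminate form.

Apply L'Hôpital's rule: differentiate numerator and denominator separately.
  f(x) = -x + sin(x)   ⇒   f'(x) = cos(x) - 1
  g(x) = atan(x)   ⇒   g'(x) = 1/(x^2 + 1)
  lim(x→0) f'(x)/g'(x) = lim(x→0) (cos(x) - 1)/(1/(x^2 + 1))
  = 0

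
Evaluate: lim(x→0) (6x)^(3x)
This is an exponential indeterminate form.

For exponential indeterminate forms, take the natural log:
  Let L = lim(x→0) (6x)^(3x)
  Then ln(L) = lim(x→0) [exponent × ln(base)]
  Evaluate using L'Hôpital or standard limits, then exponentiate.
  L = 1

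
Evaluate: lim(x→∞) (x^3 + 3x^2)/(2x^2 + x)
This is an ∞/∞ indeterminate form.

Apply L'Hôpital's rule: differentiate numerator and denominator separately.
  f(x) = x^3 + 3·x^2   ⇒   f'(x) = 3·x^2 + 6·x
  g(x) = 2·x^2 + x   ⇒   g'(x) = 4·x + 1
  lim(x→∞) f'(x)/g'(x) = lim(x→∞) (3·x^2 + 6·x)/(4·x + 1)
  = ∞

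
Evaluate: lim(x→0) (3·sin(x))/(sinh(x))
This is a 0/0 indeterminate form.

Apply L'Hôpital's rule: differentiate numerator and denominator separately.
  f(x) = 3·sin(x)   ⇒   f'(x) = 3·cos(x)
  g(x) = sinh(x)   ⇒   g'(x) = cosh(x)
  lim(x→0) f'(x)/g'(x) = lim(x→0) (3·cos(x))/(cosh(x))
  = 3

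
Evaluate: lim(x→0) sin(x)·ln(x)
This is a 0·∞ indeterminate form.

Rewrite 0·∞ as a quotient (0/0 or ∞/∞ form), then apply L'Hôpital's rule:
  lim(x→0) sin(x)·ln(x) = 0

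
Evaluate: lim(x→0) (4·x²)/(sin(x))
This is a 0/0 indeterminate form.

Apply L'Hôpital's rule: differentiate numerator and denominator separately.
  f(x) = 4·x^2   ⇒   f'(x) = 8·x
  g(x) = sin(x)   ⇒   g'(x) = cos(x)
  lim(x→0) f'(x)/g'(x) = lim(x→0) (8·x)/(cos(x))
  = 0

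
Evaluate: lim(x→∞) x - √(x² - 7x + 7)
This is an ∞-∞ indeterminate form.

Combine fractions or rationalize to convert ∞-∞ to 0/0 form:
  lim(x→∞) x - √(x² - 7x + 7) = 7/2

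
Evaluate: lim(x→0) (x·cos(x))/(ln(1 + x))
This is a 0/0 indeterminate form.

Apply L'Hôpital's rule: differentiate numerator and denominator separately.
  f(x) = x·cos(x)   ⇒   f'(x) = -x·sin(x) + cos(x)
  g(x) = ln(x + 1)   ⇒   g'(x) = 1/(x + 1)
  lim(x→0) f'(x)/g'(x) = lim(x→0) (-x·sin(x) + cos(x))/(1/(x + 1))
  = 1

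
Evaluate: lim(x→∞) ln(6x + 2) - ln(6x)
This is an ∞-∞ indeterminate form.

Combine fractions or rationalize to convert ∞-∞ to 0/0 form:
  lim(x→∞) ln(6x + 2) - ln(6x) = 0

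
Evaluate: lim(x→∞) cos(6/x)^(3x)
This is an exponential indeterminate form.

For exponential indeterminate forms, take the natural log:
  Let L = lim(x→∞) cos(6/x)^(3x)
  Then ln(L) = lim(x→∞) [exponent × ln(base)]
  Evaluate using L'Hôpital or standard limits, then exponentiate.
  L = 1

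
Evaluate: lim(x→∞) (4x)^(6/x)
This is an exponential indeterminate form.

For exponential indeterminate forms, take the natural log:
  Let L = lim(x→∞) (4x)^(6/x)
  Then ln(L) = lim(x→∞) [exponent × ln(base)]
  Evaluate using L'Hôpital or standard limits, then exponentiate.
  L = 1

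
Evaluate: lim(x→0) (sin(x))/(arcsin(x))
This is a 0/0 indeterminate form.

Apply L'Hôpital's rule: differentiate numerator and denominator separately.
  f(x) = sin(x)   ⇒   f'(x) = cos(x)
  g(x) = asin(x)   ⇒   g'(x) = 1/sqrt(1 - x^2)
  lim(x→0) f'(x)/g'(x) = lim(x→0) (cos(x))/(1/sqrt(1 - x^2))
  = 1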